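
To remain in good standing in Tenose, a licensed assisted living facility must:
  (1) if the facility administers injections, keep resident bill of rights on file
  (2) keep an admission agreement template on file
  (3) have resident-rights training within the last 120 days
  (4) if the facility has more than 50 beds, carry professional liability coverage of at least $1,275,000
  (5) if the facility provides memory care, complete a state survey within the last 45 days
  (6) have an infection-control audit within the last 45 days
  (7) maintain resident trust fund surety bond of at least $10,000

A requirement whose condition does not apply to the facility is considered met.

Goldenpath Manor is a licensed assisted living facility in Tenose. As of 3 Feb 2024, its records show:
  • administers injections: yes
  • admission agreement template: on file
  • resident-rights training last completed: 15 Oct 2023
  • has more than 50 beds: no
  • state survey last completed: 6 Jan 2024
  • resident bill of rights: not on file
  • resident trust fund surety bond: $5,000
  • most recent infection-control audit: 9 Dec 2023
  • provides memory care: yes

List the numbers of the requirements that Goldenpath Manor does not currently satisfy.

1. condition 'administers injections' holds; resident bill of rights absent → not met
2. admission agreement template present → met
3. resident-rights training 111 days ago vs limit 120 → met
4. condition 'has more than 50 beds' does not hold → requirement n/a → met
5. condition 'provides memory care' holds; state survey 28 days ago vs limit 45 → met
6. infection-control audit 56 days ago vs limit 45 → not met
7. resident trust fund surety bond $5,000 < $10,000 → not met
Not met: 1, 6, 7

1, 6, 7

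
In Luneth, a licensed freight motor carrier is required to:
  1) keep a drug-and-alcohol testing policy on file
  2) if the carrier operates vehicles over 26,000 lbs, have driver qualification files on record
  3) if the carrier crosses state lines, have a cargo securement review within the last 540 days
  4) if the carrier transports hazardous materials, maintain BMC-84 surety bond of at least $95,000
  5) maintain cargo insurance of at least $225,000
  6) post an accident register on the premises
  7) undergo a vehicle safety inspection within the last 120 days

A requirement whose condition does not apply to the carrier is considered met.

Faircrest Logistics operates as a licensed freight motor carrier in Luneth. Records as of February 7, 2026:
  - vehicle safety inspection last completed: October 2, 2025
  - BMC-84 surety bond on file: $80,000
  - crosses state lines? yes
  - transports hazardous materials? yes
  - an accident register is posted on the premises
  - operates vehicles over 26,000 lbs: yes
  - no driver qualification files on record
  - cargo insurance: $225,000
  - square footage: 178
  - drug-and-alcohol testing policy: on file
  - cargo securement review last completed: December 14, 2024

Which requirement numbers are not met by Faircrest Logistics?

2, 4, 7

1. drug-and-alcohol testing policy present → met
2. condition 'operates vehicles over 26,000 lbs' holds; driver qualification files absent → not met
3. condition 'crosses state lines' holds; cargo securement review 420 days ago vs limit 540 → met
4. condition 'transports hazardous materials' holds; BMC-84 surety bond $80,000 < $95,000 → not met
5. cargo insurance $225,000 ≥ $225,000 → met
6. accident register present → met
7. vehicle safety inspection 128 days ago vs limit 120 → not met
Not met: 2, 4, 7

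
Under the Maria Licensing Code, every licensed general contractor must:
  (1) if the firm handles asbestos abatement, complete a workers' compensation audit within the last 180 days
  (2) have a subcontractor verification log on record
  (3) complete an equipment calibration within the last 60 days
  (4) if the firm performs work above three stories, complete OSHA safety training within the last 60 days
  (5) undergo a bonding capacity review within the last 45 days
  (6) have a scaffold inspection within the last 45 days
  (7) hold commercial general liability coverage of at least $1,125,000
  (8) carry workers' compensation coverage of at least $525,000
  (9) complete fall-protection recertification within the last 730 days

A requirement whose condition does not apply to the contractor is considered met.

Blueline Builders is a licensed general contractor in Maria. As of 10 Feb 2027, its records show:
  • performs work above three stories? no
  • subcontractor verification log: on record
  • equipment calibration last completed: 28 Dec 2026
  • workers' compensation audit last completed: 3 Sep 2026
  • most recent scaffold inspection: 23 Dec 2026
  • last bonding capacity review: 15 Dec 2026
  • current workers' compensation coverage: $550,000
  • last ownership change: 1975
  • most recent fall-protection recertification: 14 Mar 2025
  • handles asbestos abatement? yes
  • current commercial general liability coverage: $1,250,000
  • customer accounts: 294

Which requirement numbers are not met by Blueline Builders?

1. condition 'handles asbestos abatement' holds; workers' compensation audit 160 days ago vs limit 180 → met
2. subcontractor verification log present → met
3. equipment calibration 44 days ago vs limit 60 → met
4. condition 'performs work above three stories' does not hold → requirement n/a → met
5. bonding capacity review 57 days ago vs limit 45 → not met
6. scaffold inspection 49 days ago vs limit 45 → not met
7. commercial general liability coverage $1,250,000 ≥ $1,125,000 → met
8. workers' compensation coverage $550,000 ≥ $525,000 → met
9. fall-protection recertification 698 days ago vs limit 730 → met
Not met: 5, 6

5, 6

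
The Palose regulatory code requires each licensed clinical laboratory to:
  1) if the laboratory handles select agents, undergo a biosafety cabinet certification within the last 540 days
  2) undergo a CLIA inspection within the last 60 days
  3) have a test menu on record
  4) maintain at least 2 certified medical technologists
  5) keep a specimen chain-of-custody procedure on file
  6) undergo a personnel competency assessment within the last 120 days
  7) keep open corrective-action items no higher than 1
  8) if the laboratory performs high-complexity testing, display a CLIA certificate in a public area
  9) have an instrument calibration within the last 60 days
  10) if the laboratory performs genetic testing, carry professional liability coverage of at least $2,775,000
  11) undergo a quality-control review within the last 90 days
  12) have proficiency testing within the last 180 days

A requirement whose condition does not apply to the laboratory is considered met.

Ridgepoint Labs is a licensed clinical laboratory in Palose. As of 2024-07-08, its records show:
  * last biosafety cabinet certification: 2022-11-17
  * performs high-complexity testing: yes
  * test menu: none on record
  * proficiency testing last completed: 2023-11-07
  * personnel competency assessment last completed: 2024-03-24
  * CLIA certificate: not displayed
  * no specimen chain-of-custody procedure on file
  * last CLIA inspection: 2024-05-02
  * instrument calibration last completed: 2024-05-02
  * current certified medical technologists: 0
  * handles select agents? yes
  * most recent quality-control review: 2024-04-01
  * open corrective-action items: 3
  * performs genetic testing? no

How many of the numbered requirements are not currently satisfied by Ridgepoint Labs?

10

1. condition 'handles select agents' holds; biosafety cabinet certification 599 days ago vs limit 540 → not met
2. CLIA inspection 67 days ago vs limit 60 → not met
3. test menu absent → not met
4. certified medical technologists 0 < 2 → not met
5. specimen chain-of-custody procedure absent → not met
6. personnel competency assessment 106 days ago vs limit 120 → met
7. open corrective-action items 3 > 1 → not met
8. condition 'performs high-complexity testing' holds; CLIA certificate absent → not met
9. instrument calibration 67 days ago vs limit 60 → not met
10. condition 'performs genetic testing' does not hold → requirement n/a → met
11. quality-control review 98 days ago vs limit 90 → not met
12. proficiency testing 244 days ago vs limit 180 → not met
Not met: 10 of 12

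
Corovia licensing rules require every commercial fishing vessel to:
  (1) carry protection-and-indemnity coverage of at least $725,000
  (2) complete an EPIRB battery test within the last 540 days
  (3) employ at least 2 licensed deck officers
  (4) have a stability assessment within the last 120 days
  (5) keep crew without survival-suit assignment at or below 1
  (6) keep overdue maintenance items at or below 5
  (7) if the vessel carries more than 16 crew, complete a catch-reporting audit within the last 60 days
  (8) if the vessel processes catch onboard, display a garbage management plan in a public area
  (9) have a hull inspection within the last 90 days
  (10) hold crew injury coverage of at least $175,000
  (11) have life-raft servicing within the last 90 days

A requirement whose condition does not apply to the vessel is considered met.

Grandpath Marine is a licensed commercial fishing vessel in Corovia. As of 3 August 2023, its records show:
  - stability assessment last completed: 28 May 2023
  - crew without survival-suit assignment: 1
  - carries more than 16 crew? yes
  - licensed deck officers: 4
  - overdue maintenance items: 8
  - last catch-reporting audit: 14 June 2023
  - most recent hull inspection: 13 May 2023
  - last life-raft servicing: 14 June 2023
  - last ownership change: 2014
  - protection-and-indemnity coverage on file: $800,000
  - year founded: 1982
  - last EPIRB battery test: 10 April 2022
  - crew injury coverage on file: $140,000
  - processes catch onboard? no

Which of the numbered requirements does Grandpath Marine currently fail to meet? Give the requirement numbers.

6, 10

1. protection-and-indemnity coverage $800,000 ≥ $725,000 → met
2. EPIRB battery test 480 days ago vs limit 540 → met
3. licensed deck officers 4 ≥ 2 → met
4. stability assessment 67 days ago vs limit 120 → met
5. crew without survival-suit assignment 1 ≤ 1 → met
6. overdue maintenance items 8 > 5 → not met
7. condition 'carries more than 16 crew' holds; catch-reporting audit 50 days ago vs limit 60 → met
8. condition 'processes catch onboard' does not hold → requirement n/a → met
9. hull inspection 82 days ago vs limit 90 → met
10. crew injury coverage $140,000 < $175,000 → not met
11. life-raft servicing 50 days ago vs limit 90 → met
Not met: 6, 10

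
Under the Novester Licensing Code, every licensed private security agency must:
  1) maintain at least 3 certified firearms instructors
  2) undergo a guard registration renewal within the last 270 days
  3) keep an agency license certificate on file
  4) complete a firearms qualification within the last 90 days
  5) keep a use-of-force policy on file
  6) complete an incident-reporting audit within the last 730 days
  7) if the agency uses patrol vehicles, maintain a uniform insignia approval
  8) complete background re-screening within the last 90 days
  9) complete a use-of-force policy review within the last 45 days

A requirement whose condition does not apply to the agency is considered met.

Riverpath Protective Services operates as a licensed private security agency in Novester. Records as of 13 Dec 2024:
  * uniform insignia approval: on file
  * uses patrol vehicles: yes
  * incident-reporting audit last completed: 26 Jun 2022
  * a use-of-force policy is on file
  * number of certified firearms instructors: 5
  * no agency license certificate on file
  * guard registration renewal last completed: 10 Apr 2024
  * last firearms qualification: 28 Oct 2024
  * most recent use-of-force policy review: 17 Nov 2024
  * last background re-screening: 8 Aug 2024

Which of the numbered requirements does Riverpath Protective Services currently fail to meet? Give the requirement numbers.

1. certified firearms instructors 5 ≥ 3 → met
2. guard registration renewal 247 days ago vs limit 270 → met
3. agency license certificate absent → not met
4. firearms qualification 46 days ago vs limit 90 → met
5. use-of-force policy present → met
6. incident-reporting audit 901 days ago vs limit 730 → not met
7. condition 'uses patrol vehicles' holds; uniform insignia approval present → met
8. background re-screening 127 days ago vs limit 90 → not met
9. use-of-force policy review 26 days ago vs limit 45 → met
Not met: 3, 6, 8

3, 6, 8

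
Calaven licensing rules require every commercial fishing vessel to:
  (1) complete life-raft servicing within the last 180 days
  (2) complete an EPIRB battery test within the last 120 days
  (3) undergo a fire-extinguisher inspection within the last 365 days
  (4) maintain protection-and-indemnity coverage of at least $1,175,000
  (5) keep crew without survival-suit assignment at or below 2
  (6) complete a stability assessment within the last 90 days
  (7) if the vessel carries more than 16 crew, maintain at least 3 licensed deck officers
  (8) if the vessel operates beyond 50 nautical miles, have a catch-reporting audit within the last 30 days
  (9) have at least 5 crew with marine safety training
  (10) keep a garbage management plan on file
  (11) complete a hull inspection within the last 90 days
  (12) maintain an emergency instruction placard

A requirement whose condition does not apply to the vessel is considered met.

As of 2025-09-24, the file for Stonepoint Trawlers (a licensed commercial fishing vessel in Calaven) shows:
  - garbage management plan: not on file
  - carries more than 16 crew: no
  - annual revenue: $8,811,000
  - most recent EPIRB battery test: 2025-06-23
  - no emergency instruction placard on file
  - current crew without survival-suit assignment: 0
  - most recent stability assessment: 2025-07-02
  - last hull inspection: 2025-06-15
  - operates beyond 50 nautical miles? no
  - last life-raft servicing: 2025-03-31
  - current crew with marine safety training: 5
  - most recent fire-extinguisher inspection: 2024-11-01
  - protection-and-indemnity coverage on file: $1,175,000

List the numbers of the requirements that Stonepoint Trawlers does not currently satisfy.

1. life-raft servicing 177 days ago vs limit 180 → met
2. EPIRB battery test 93 days ago vs limit 120 → met
3. fire-extinguisher inspection 327 days ago vs limit 365 → met
4. protection-and-indemnity coverage $1,175,000 ≥ $1,175,000 → met
5. crew without survival-suit assignment 0 ≤ 2 → met
6. stability assessment 84 days ago vs limit 90 → met
7. condition 'carries more than 16 crew' does not hold → requirement n/a → met
8. condition 'operates beyond 50 nautical miles' does not hold → requirement n/a → met
9. crew with marine safety training 5 ≥ 5 → met
10. garbage management plan absent → not met
11. hull inspection 101 days ago vs limit 90 → not met
12. emergency instruction placard absent → not met
Not met: 10, 11, 12

10, 11, 12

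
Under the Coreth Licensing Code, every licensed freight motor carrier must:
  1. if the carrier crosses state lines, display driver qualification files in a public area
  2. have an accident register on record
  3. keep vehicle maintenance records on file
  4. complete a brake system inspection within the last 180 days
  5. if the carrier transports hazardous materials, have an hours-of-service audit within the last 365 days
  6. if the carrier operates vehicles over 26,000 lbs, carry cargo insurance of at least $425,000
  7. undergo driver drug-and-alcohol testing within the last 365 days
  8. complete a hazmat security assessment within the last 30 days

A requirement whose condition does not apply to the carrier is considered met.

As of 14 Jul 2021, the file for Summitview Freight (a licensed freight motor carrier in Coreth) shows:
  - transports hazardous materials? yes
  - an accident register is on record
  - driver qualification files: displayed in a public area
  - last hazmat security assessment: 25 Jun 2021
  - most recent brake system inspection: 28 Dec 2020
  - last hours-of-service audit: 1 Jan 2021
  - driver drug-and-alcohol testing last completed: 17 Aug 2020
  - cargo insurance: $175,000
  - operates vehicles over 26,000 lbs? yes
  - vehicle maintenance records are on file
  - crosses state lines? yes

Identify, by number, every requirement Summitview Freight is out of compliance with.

1. condition 'crosses state lines' holds; driver qualification files present → met
2. accident register present → met
3. vehicle maintenance records present → met
4. brake system inspection 198 days ago vs limit 180 → not met
5. condition 'transports hazardous materials' holds; hours-of-service audit 194 days ago vs limit 365 → met
6. condition 'operates vehicles over 26,000 lbs' holds; cargo insurance $175,000 < $425,000 → not met
7. driver drug-and-alcohol testing 331 days ago vs limit 365 → met
8. hazmat security assessment 19 days ago vs limit 30 → met
Not met: 4, 6

4, 6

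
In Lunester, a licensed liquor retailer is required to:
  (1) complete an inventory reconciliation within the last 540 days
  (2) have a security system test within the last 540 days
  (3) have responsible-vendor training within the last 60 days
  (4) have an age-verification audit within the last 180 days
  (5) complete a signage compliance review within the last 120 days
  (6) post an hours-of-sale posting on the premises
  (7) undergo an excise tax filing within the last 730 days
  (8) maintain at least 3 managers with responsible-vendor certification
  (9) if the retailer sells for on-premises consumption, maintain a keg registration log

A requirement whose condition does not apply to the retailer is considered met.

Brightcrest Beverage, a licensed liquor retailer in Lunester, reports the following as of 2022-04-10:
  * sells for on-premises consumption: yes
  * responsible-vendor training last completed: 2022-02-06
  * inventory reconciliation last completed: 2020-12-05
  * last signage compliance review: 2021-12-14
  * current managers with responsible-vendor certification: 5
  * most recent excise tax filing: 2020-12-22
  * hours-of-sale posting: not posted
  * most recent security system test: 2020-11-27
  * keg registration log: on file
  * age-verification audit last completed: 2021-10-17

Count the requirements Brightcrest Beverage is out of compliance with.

2

1. inventory reconciliation 491 days ago vs limit 540 → met
2. security system test 499 days ago vs limit 540 → met
3. responsible-vendor training 63 days ago vs limit 60 → not met
4. age-verification audit 175 days ago vs limit 180 → met
5. signage compliance review 117 days ago vs limit 120 → met
6. hours-of-sale posting absent → not met
7. excise tax filing 474 days ago vs limit 730 → met
8. managers with responsible-vendor certification 5 ≥ 3 → met
9. condition 'sells for on-premises consumption' holds; keg registration log present → met
Not met: 2 of 9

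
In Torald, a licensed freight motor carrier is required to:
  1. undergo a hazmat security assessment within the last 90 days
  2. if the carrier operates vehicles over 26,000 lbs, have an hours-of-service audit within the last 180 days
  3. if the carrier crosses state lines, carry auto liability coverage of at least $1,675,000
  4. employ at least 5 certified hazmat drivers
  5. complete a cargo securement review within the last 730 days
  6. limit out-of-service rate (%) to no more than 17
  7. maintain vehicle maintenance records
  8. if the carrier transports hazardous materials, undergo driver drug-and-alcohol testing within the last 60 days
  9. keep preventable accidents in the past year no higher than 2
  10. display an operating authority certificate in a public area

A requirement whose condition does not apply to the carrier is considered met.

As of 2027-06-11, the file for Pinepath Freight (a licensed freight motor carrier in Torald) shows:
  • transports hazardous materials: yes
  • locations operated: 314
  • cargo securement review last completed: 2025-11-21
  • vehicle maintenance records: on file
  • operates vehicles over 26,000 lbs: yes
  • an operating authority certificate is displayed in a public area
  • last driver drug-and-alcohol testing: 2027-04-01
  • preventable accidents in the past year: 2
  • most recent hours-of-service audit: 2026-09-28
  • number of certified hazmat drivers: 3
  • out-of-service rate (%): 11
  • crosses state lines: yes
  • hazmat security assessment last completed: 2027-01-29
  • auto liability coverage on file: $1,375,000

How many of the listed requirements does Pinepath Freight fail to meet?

1. hazmat security assessment 133 days ago vs limit 90 → not met
2. condition 'operates vehicles over 26,000 lbs' holds; hours-of-service audit 256 days ago vs limit 180 → not met
3. condition 'crosses state lines' holds; auto liability coverage $1,375,000 < $1,675,000 → not met
4. certified hazmat drivers 3 < 5 → not met
5. cargo securement review 567 days ago vs limit 730 → met
6. out-of-service rate (%) 11 ≤ 17 → met
7. vehicle maintenance records present → met
8. condition 'transports hazardous materials' holds; driver drug-and-alcohol testing 71 days ago vs limit 60 → not met
9. preventable accidents in the past year 2 ≤ 2 → met
10. operating authority certificate present → met
Not met: 5 of 10

5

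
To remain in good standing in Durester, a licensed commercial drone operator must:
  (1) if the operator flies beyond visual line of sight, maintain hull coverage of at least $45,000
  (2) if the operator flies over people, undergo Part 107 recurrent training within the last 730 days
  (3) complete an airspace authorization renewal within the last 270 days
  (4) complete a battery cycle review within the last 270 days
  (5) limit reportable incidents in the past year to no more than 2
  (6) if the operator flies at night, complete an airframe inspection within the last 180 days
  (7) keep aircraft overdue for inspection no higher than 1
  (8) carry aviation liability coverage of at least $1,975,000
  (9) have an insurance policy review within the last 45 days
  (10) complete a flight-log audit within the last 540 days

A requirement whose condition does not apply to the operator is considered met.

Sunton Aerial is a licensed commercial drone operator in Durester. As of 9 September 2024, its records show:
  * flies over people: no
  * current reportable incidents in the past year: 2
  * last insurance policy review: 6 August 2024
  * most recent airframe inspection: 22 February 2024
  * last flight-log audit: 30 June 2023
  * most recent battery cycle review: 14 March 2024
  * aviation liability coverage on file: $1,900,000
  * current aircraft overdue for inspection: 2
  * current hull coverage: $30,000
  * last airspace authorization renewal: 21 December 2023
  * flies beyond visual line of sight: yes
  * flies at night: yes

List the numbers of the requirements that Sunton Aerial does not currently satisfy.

1. condition 'flies beyond visual line of sight' holds; hull coverage $30,000 < $45,000 → not met
2. condition 'flies over people' does not hold → requirement n/a → met
3. airspace authorization renewal 263 days ago vs limit 270 → met
4. battery cycle review 179 days ago vs limit 270 → met
5. reportable incidents in the past year 2 ≤ 2 → met
6. condition 'flies at night' holds; airframe inspection 200 days ago vs limit 180 → not met
7. aircraft overdue for inspection 2 > 1 → not met
8. aviation liability coverage $1,900,000 < $1,975,000 → not met
9. insurance policy review 34 days ago vs limit 45 → met
10. flight-log audit 437 days ago vs limit 540 → met
Not met: 1, 6, 7, 8

1, 6, 7, 8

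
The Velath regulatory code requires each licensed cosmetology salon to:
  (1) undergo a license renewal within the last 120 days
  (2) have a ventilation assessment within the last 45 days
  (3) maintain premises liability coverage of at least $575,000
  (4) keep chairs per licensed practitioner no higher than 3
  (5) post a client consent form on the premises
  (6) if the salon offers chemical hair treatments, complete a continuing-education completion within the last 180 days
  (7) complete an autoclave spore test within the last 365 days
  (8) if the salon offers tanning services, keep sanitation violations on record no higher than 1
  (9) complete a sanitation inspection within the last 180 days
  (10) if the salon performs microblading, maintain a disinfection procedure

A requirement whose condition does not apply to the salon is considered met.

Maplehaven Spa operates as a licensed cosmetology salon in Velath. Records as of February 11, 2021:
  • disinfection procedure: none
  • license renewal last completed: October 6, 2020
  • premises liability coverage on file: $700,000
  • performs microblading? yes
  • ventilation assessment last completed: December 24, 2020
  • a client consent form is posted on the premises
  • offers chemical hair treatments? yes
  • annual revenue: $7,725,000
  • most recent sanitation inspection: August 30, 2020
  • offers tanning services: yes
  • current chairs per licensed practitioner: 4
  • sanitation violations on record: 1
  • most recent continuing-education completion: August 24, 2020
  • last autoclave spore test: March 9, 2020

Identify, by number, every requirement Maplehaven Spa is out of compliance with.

1, 2, 4, 10

1. license renewal 128 days ago vs limit 120 → not met
2. ventilation assessment 49 days ago vs limit 45 → not met
3. premises liability coverage $700,000 ≥ $575,000 → met
4. chairs per licensed practitioner 4 > 3 → not met
5. client consent form present → met
6. condition 'offers chemical hair treatments' holds; continuing-education completion 171 days ago vs limit 180 → met
7. autoclave spore test 339 days ago vs limit 365 → met
8. condition 'offers tanning services' holds; sanitation violations on record 1 ≤ 1 → met
9. sanitation inspection 165 days ago vs limit 180 → met
10. condition 'performs microblading' holds; disinfection procedure absent → not met
Not met: 1, 2, 4, 10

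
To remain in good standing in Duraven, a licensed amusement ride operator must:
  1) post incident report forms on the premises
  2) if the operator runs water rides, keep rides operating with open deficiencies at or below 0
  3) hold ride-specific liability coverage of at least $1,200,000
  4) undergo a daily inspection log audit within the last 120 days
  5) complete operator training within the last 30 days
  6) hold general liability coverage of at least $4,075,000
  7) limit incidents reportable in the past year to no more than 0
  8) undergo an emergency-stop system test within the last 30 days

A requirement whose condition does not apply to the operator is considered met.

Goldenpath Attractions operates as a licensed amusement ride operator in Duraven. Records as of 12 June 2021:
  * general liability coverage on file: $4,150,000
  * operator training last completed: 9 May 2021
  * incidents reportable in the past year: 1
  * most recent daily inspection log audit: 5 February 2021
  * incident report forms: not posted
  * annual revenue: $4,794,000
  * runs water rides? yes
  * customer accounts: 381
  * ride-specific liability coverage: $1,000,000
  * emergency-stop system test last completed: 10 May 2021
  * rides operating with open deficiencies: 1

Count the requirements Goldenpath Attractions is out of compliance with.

1. incident report forms absent → not met
2. condition 'runs water rides' holds; rides operating with open deficiencies 1 > 0 → not met
3. ride-specific liability coverage $1,000,000 < $1,200,000 → not met
4. daily inspection log audit 127 days ago vs limit 120 → not met
5. operator training 34 days ago vs limit 30 → not met
6. general liability coverage $4,150,000 ≥ $4,075,000 → met
7. incidents reportable in the past year 1 > 0 → not met
8. emergency-stop system test 33 days ago vs limit 30 → not met
Not met: 7 of 8

7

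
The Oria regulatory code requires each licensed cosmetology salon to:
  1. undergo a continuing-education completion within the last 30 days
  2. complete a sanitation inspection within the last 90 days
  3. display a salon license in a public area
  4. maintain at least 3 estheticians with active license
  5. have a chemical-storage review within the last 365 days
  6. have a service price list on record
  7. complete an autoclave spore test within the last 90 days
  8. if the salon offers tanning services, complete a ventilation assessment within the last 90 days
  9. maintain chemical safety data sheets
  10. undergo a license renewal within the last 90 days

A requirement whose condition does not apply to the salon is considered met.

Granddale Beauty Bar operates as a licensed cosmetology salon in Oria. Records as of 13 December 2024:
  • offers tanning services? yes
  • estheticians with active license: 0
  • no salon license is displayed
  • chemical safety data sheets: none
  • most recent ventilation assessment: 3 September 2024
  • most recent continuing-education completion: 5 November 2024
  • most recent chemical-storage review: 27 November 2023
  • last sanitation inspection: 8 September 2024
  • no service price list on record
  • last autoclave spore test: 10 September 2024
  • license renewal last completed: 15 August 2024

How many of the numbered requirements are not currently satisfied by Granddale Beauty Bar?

1. continuing-education completion 38 days ago vs limit 30 → not met
2. sanitation inspection 96 days ago vs limit 90 → not met
3. salon license absent → not met
4. estheticians with active license 0 < 3 → not met
5. chemical-storage review 382 days ago vs limit 365 → not met
6. service price list absent → not met
7. autoclave spore test 94 days ago vs limit 90 → not met
8. condition 'offers tanning services' holds; ventilation assessment 101 days ago vs limit 90 → not met
9. chemical safety data sheets absent → not met
10. license renewal 120 days ago vs limit 90 → not met
Not met: 10 of 10

10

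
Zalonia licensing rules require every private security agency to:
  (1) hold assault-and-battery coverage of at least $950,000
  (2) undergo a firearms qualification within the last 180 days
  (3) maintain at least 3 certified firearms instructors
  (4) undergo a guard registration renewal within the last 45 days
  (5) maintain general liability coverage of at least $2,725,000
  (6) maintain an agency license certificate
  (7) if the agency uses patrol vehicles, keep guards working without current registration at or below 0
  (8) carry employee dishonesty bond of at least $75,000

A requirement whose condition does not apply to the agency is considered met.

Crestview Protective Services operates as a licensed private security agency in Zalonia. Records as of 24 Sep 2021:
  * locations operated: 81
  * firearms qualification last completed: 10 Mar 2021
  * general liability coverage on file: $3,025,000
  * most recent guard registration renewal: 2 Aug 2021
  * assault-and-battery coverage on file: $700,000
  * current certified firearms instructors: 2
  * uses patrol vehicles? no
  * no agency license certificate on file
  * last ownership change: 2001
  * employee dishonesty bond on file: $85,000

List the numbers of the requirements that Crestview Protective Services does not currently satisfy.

1, 2, 3, 4, 6

1. assault-and-battery coverage $700,000 < $950,000 → not met
2. firearms qualification 198 days ago vs limit 180 → not met
3. certified firearms instructors 2 < 3 → not met
4. guard registration renewal 53 days ago vs limit 45 → not met
5. general liability coverage $3,025,000 ≥ $2,725,000 → met
6. agency license certificate absent → not met
7. condition 'uses patrol vehicles' does not hold → requirement n/a → met
8. employee dishonesty bond $85,000 ≥ $75,000 → met
Not met: 1, 2, 3, 4, 6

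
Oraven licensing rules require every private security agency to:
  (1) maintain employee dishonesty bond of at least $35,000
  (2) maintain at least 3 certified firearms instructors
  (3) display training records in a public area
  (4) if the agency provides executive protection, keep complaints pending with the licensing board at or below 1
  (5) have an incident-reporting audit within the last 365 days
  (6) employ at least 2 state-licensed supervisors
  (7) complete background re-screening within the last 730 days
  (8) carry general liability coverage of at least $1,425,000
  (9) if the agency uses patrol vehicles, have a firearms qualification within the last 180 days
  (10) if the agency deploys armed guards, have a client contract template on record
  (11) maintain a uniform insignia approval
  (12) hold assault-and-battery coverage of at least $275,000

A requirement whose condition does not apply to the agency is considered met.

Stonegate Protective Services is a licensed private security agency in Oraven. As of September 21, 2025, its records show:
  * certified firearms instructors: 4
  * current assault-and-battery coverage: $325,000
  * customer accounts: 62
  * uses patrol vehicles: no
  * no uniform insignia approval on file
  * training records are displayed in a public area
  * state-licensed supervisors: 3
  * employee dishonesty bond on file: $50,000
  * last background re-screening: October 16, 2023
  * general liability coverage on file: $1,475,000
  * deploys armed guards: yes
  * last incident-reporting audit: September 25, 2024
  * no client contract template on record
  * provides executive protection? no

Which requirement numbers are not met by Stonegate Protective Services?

1. employee dishonesty bond $50,000 ≥ $35,000 → met
2. certified firearms instructors 4 ≥ 3 → met
3. training records present → met
4. condition 'provides executive protection' does not hold → requirement n/a → met
5. incident-reporting audit 361 days ago vs limit 365 → met
6. state-licensed supervisors 3 ≥ 2 → met
7. background re-screening 706 days ago vs limit 730 → met
8. general liability coverage $1,475,000 ≥ $1,425,000 → met
9. condition 'uses patrol vehicles' does not hold → requirement n/a → met
10. condition 'deploys armed guards' holds; client contract template absent → not met
11. uniform insignia approval absent → not met
12. assault-and-battery coverage $325,000 ≥ $275,000 → met
Not met: 10, 11

10, 11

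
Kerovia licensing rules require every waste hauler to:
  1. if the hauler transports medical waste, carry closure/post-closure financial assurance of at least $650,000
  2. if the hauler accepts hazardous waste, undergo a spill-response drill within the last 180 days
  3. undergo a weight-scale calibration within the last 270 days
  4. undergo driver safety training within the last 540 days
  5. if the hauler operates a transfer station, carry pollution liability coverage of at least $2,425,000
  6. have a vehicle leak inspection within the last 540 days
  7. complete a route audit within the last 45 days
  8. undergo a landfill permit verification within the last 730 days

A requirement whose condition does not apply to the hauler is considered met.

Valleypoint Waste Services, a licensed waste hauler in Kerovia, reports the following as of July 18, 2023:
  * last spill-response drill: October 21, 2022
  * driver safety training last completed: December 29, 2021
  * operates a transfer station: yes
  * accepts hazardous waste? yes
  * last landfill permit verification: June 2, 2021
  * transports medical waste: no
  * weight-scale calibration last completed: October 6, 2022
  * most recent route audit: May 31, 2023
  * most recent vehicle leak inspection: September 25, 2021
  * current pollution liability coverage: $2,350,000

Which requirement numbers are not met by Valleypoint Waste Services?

1. condition 'transports medical waste' does not hold → requirement n/a → met
2. condition 'accepts hazardous waste' holds; spill-response drill 270 days ago vs limit 180 → not met
3. weight-scale calibration 285 days ago vs limit 270 → not met
4. driver safety training 566 days ago vs limit 540 → not met
5. condition 'operates a transfer station' holds; pollution liability coverage $2,350,000 < $2,425,000 → not met
6. vehicle leak inspection 661 days ago vs limit 540 → not met
7. route audit 48 days ago vs limit 45 → not met
8. landfill permit verification 776 days ago vs limit 730 → not met
Not met: 2, 3, 4, 5, 6, 7, 8

2, 3, 4, 5, 6, 7, 8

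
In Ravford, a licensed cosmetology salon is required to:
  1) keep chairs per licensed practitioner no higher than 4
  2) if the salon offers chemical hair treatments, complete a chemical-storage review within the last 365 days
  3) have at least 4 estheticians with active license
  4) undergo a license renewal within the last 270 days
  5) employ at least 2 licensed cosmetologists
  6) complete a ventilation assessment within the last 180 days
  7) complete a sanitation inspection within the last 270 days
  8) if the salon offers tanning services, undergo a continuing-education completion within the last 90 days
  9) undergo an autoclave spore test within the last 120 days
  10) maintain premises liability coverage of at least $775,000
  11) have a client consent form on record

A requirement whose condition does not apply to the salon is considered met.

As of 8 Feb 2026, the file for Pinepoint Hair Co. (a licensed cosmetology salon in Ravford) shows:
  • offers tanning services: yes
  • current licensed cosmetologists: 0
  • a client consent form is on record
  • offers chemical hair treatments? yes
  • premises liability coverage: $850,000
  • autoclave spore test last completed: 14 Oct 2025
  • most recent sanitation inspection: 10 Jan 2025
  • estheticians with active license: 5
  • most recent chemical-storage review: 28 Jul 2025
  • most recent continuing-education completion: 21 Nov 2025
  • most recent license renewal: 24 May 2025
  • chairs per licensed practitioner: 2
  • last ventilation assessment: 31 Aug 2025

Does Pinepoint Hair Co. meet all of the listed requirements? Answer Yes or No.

No

1. chairs per licensed practitioner 2 ≤ 4 → met
2. condition 'offers chemical hair treatments' holds; chemical-storage review 195 days ago vs limit 365 → met
3. estheticians with active license 5 ≥ 4 → met
4. license renewal 260 days ago vs limit 270 → met
5. licensed cosmetologists 0 < 2 → not met
6. ventilation assessment 161 days ago vs limit 180 → met
7. sanitation inspection 394 days ago vs limit 270 → not met
8. condition 'offers tanning services' holds; continuing-education completion 79 days ago vs limit 90 → met
9. autoclave spore test 117 days ago vs limit 120 → met
10. premises liability coverage $850,000 ≥ $775,000 → met
11. client consent form present → met
Not met: 5, 7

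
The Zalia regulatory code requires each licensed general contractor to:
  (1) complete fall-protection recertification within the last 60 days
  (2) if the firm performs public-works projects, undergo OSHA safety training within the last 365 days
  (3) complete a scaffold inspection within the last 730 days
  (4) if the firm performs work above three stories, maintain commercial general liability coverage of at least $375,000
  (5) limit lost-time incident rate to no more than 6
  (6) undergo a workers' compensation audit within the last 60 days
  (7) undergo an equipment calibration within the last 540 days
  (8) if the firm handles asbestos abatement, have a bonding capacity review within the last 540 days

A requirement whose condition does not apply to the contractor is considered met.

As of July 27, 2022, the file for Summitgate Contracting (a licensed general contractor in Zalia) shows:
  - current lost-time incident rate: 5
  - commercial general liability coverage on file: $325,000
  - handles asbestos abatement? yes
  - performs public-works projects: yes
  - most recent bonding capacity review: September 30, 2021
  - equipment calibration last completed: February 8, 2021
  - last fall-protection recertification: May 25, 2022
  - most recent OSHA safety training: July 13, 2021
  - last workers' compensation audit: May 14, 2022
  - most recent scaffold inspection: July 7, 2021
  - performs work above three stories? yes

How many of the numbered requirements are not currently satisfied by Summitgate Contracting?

1. fall-protection recertification 63 days ago vs limit 60 → not met
2. condition 'performs public-works projects' holds; OSHA safety training 379 days ago vs limit 365 → not met
3. scaffold inspection 385 days ago vs limit 730 → met
4. condition 'performs work above three stories' holds; commercial general liability coverage $325,000 < $375,000 → not met
5. lost-time incident rate 5 ≤ 6 → met
6. workers' compensation audit 74 days ago vs limit 60 → not met
7. equipment calibration 534 days ago vs limit 540 → met
8. condition 'handles asbestos abatement' holds; bonding capacity review 300 days ago vs limit 540 → met
Not met: 4 of 8

4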